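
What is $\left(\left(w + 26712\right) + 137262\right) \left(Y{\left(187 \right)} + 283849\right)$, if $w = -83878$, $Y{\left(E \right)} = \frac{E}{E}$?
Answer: $22735249600$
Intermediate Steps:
$Y{\left(E \right)} = 1$
$\left(\left(w + 26712\right) + 137262\right) \left(Y{\left(187 \right)} + 283849\right) = \left(\left(-83878 + 26712\right) + 137262\right) \left(1 + 283849\right) = \left(-57166 + 137262\right) 283850 = 80096 \cdot 283850 = 22735249600$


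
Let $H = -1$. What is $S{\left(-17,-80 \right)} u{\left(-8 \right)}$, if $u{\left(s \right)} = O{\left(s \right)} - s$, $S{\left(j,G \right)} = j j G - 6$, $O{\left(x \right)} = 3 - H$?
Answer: $-277512$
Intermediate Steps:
$O{\left(x \right)} = 4$ ($O{\left(x \right)} = 3 - -1 = 3 + 1 = 4$)
$S{\left(j,G \right)} = -6 + G j^{2}$ ($S{\left(j,G \right)} = j^{2} G - 6 = G j^{2} - 6 = -6 + G j^{2}$)
$u{\left(s \right)} = 4 - s$
$S{\left(-17,-80 \right)} u{\left(-8 \right)} = \left(-6 - 80 \left(-17\right)^{2}\right) \left(4 - -8\right) = \left(-6 - 23120\right) \left(4 + 8\right) = \left(-6 - 23120\right) 12 = \left(-23126\right) 12 = -277512$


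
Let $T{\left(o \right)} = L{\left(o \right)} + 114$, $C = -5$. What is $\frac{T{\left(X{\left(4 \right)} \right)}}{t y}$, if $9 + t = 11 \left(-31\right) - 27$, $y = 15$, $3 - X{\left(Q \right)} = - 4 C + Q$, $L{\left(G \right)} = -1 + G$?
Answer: $- \frac{92}{5655} \approx -0.016269$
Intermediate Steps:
$X{\left(Q \right)} = -17 - Q$ ($X{\left(Q \right)} = 3 - \left(\left(-4\right) \left(-5\right) + Q\right) = 3 - \left(20 + Q\right) = -17 - Q$)
$t = -377$ ($t = -9 + \left(11 \left(-31\right) - 27\right) = -9 - 368 = -377$)
$T{\left(o \right)} = 113 + o$ ($T{\left(o \right)} = \left(-1 + o\right) + 114 = 113 + o$)
$\frac{T{\left(X{\left(4 \right)} \right)}}{t y} = \frac{113 - 21}{\left(-377\right) 15} = \frac{113 - 21}{-5655} = \left(113 - 21\right) \left(- \frac{1}{5655}\right) = 92 \left(- \frac{1}{5655}\right) = - \frac{92}{5655}$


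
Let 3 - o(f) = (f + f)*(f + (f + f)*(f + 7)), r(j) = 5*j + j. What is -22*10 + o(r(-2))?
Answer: 2375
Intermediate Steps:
r(j) = 6*j
o(f) = 3 - 2*f*(f + 2*f*(7 + f)) (o(f) = 3 - (f + f)*(f + (f + f)*(f + 7)) = 3 - 2*f*(f + (2*f)*(7 + f)) = 3 - 2*f*(f + 2*f*(7 + f)))
-22*10 + o(r(-2)) = -22*10 + (3 - 30*(6*(-2))² - 4*(6*(-2))³) = -220 + (3 - 30*(-12)² - 4*(-12)³) = -220 + (3 - 30*144 - 4*(-1728)) = -220 + (3 - 4320 + 6912) = -220 + 2595 = 2375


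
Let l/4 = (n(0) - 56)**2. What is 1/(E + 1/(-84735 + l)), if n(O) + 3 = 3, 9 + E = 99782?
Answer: 72191/7202712642 ≈ 1.0023e-5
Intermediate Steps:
E = 99773 (E = -9 + 99782 = 99773)
n(O) = 0 (n(O) = -3 + 3 = 0)
l = 12544 (l = 4*(0 - 56)**2 = 4*(-56)**2 = 4*3136 = 12544)
1/(E + 1/(-84735 + l)) = 1/(99773 + 1/(-84735 + 12544)) = 1/(99773 + 1/(-72191)) = 1/(99773 - 1/72191) = 1/(7202712642/72191) = 72191/7202712642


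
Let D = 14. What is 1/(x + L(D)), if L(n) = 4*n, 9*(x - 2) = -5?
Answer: 9/517 ≈ 0.017408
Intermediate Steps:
x = 13/9 (x = 2 + (⅑)*(-5) = 2 - 5/9 = 13/9 ≈ 1.4444)
1/(x + L(D)) = 1/(13/9 + 4*14) = 1/(13/9 + 56) = 1/(517/9) = 9/517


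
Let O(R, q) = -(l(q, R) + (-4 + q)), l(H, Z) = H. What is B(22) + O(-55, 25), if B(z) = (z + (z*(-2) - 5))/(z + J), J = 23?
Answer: -233/5 ≈ -46.600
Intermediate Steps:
O(R, q) = 4 - 2*q (O(R, q) = -(q + (-4 + q)) = -(-4 + 2*q) = 4 - 2*q)
B(z) = (-5 - z)/(23 + z) (B(z) = (z + (z*(-2) - 5))/(z + 23) = (z + (-2*z - 5))/(23 + z) = (z + (-5 - 2*z))/(23 + z) = (-5 - z)/(23 + z))
B(22) + O(-55, 25) = (-5 - 1*22)/(23 + 22) + (4 - 2*25) = (-5 - 22)/45 + (4 - 50) = (1/45)*(-27) - 46 = -3/5 - 46 = -233/5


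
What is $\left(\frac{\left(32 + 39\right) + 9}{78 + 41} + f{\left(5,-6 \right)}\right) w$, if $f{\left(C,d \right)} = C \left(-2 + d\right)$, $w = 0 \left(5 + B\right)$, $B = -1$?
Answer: $0$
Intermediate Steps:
$w = 0$ ($w = 0 \left(5 - 1\right) = 0 \cdot 4 = 0$)
$\left(\frac{\left(32 + 39\right) + 9}{78 + 41} + f{\left(5,-6 \right)}\right) w = \left(\frac{\left(32 + 39\right) + 9}{78 + 41} + 5 \left(-2 - 6\right)\right) 0 = \left(\frac{71 + 9}{119} + 5 \left(-8\right)\right) 0 = \left(80 \cdot \frac{1}{119} - 40\right) 0 = \left(\frac{80}{119} - 40\right) 0 = \left(- \frac{4680}{119}\right) 0 = 0$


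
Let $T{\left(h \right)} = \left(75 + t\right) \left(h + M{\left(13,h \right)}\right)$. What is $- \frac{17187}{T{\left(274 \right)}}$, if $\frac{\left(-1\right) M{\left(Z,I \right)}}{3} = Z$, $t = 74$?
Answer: $- \frac{17187}{35015} \approx -0.49085$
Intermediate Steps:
$M{\left(Z,I \right)} = - 3 Z$
$T{\left(h \right)} = -5811 + 149 h$ ($T{\left(h \right)} = \left(75 + 74\right) \left(h - 39\right) = 149 \left(h - 39\right) = 149 \left(-39 + h\right) = -5811 + 149 h$)
$- \frac{17187}{T{\left(274 \right)}} = - \frac{17187}{-5811 + 149 \cdot 274} = - \frac{17187}{-5811 + 40826} = - \frac{17187}{35015}$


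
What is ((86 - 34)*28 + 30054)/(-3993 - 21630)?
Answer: -31510/25623 ≈ -1.2298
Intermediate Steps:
((86 - 34)*28 + 30054)/(-3993 - 21630) = (52*28 + 30054)/(-25623) = (1456 + 30054)*(-1/25623) = 31510*(-1/25623) = -31510/25623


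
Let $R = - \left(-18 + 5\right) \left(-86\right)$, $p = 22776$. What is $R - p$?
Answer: $-23894$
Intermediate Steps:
$R = -1118$ ($R = - \left(-13\right) \left(-86\right) = \left(-1\right) 1118 = -1118$)
$R - p = -1118 - 22776 = -23894$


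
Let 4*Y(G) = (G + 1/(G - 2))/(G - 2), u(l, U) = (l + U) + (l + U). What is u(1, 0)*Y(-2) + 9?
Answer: 297/32 ≈ 9.2813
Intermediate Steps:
u(l, U) = 2*U + 2*l (u(l, U) = (U + l) + (U + l) = 2*U + 2*l)
Y(G) = (G + 1/(-2 + G))/(4*(-2 + G)) (Y(G) = ((G + 1/(G - 2))/(G - 2))/4 = ((G + 1/(-2 + G))/(-2 + G))/4 = (G + 1/(-2 + G))/(4*(-2 + G)))
u(1, 0)*Y(-2) + 9 = (2*0 + 2*1)*((1 + (-2)² - 2*(-2))/(4*(-2 - 2)²)) + 9 = (0 + 2)*((¼)*(1 + 4 + 4)/(-4)²) + 9 = 2*((¼)*(1/16)*9) + 9 = 2*(9/64) + 9 = 9/32 + 9 = 297/32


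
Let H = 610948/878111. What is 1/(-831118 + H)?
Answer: -67547/56139480550 ≈ -1.2032e-6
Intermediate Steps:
H = 46996/67547 (H = 610948*(1/878111) = 46996/67547 ≈ 0.69575)
1/(-831118 + H) = 1/(-831118 + 46996/67547) = 1/(-56139480550/67547) = -67547/56139480550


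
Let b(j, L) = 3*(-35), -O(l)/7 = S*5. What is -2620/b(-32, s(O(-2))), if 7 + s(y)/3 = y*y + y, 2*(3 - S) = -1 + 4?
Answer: 524/21 ≈ 24.952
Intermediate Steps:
S = 3/2 (S = 3 - (-1 + 4)/2 = 3 - ½*3 = 3 - 3/2 = 3/2 ≈ 1.5000)
O(l) = -105/2 (O(l) = -21*5/2 = -7*15/2 = -105/2)
s(y) = -21 + 3*y + 3*y² (s(y) = -21 + 3*(y*y + y) = -21 + 3*(y² + y) = -21 + 3*(y + y²) = -21 + (3*y + 3*y²) = -21 + 3*y + 3*y²)
b(j, L) = -105
-2620/b(-32, s(O(-2))) = -2620/(-105) = -2620*(-1/105) = 524/21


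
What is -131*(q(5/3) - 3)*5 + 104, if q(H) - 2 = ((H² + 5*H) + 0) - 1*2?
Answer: -46879/9 ≈ -5208.8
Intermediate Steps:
q(H) = H² + 5*H (q(H) = 2 + (((H² + 5*H) + 0) - 1*2) = 2 + ((H² + 5*H) - 2) = 2 + (-2 + H² + 5*H) = H² + 5*H)
-131*(q(5/3) - 3)*5 + 104 = -131*((5/3)*(5 + 5/3) - 3)*5 + 104 = -131*((5*(⅓))*(5 + 5*(⅓)) - 3)*5 + 104 = -131*(5*(5 + 5/3)/3 - 3)*5 + 104 = -131*((5/3)*(20/3) - 3)*5 + 104 = -131*(100/9 - 3)*5 + 104 = -9563*5/9 + 104 = -131*365/9 + 104 = -47815/9 + 104 = -46879/9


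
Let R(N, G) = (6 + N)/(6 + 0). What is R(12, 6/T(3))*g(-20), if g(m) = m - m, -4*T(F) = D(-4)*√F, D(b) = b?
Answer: 0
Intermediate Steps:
T(F) = √F (T(F) = -(-1)*√F = √F)
g(m) = 0
R(N, G) = 1 + N/6 (R(N, G) = (6 + N)/6 = (6 + N)*(⅙) = 1 + N/6)
R(12, 6/T(3))*g(-20) = (1 + (⅙)*12)*0 = (1 + 2)*0 = 3*0 = 0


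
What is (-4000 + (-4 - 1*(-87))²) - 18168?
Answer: -15279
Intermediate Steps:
(-4000 + (-4 - 1*(-87))²) - 18168 = (-4000 + (-4 + 87)²) - 18168 = (-4000 + 83²) - 18168 = (-4000 + 6889) - 18168 = 2889 - 18168 = -15279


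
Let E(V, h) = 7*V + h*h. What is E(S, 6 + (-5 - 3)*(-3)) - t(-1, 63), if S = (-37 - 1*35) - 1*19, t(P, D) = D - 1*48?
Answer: 248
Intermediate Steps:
t(P, D) = -48 + D (t(P, D) = D - 48 = -48 + D)
S = -91 (S = (-37 - 35) - 19 = -72 - 19 = -91)
E(V, h) = h² + 7*V (E(V, h) = 7*V + h² = h² + 7*V)
E(S, 6 + (-5 - 3)*(-3)) - t(-1, 63) = ((6 + (-5 - 3)*(-3))² + 7*(-91)) - (-48 + 63) = ((6 - 8*(-3))² - 637) - 1*15 = ((6 + 24)² - 637) - 15 = (30² - 637) - 15 = (900 - 637) - 15 = 263 - 15 = 248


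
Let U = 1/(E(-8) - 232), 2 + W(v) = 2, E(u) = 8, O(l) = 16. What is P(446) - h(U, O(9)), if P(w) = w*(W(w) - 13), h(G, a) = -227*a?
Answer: -2166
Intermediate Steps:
W(v) = 0 (W(v) = -2 + 2 = 0)
U = -1/224 (U = 1/(8 - 232) = 1/(-224) = -1/224 ≈ -0.0044643)
P(w) = -13*w (P(w) = w*(0 - 13) = w*(-13) = -13*w)
P(446) - h(U, O(9)) = -13*446 - (-227)*16 = -5798 - 1*(-3632) = -5798 + 3632 = -2166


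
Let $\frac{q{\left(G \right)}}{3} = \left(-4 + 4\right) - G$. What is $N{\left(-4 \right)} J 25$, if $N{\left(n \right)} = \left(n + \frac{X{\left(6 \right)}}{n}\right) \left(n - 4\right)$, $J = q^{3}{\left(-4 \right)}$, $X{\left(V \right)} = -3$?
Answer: $1123200$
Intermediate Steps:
$q{\left(G \right)} = - 3 G$ ($q{\left(G \right)} = 3 \left(\left(-4 + 4\right) - G\right) = 3 \left(0 - G\right) = 3 \left(- G\right) = - 3 G$)
$J = 1728$ ($J = \left(\left(-3\right) \left(-4\right)\right)^{3} = 12^{3} = 1728$)
$N{\left(n \right)} = \left(-4 + n\right) \left(n - \frac{3}{n}\right)$ ($N{\left(n \right)} = \left(n - \frac{3}{n}\right) \left(n - 4\right) = \left(n - \frac{3}{n}\right) \left(-4 + n\right) = \left(-4 + n\right) \left(n - \frac{3}{n}\right)$)
$N{\left(-4 \right)} J 25 = \left(-3 + \left(-4\right)^{2} - -16 + \frac{12}{-4}\right) 1728 \cdot 25 = \left(-3 + 16 + 16 + 12 \left(- \frac{1}{4}\right)\right) 1728 \cdot 25 = \left(-3 + 16 + 16 - 3\right) 1728 \cdot 25 = 26 \cdot 1728 \cdot 25 = 44928 \cdot 25 = 1123200$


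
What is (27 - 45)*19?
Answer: -342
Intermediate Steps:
(27 - 45)*19 = -18*19 = -342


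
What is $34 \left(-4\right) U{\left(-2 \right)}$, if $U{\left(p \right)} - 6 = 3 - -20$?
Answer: $-3944$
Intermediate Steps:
$U{\left(p \right)} = 29$ ($U{\left(p \right)} = 6 + \left(3 - -20\right) = 6 + \left(3 + 20\right) = 6 + 23 = 29$)
$34 \left(-4\right) U{\left(-2 \right)} = 34 \left(-4\right) 29 = \left(-136\right) 29 = -3944$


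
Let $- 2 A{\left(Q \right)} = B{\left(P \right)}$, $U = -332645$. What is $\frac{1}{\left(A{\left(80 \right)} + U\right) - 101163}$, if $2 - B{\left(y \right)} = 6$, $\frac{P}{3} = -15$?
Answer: $- \frac{1}{433806} \approx -2.3052 \cdot 10^{-6}$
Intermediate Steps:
$P = -45$ ($P = 3 \left(-15\right) = -45$)
$B{\left(y \right)} = -4$ ($B{\left(y \right)} = 2 - 6 = -4$)
$A{\left(Q \right)} = 2$ ($A{\left(Q \right)} = \left(- \frac{1}{2}\right) \left(-4\right) = 2$)
$\frac{1}{\left(A{\left(80 \right)} + U\right) - 101163} = \frac{1}{\left(2 - 332645\right) - 101163} = \frac{1}{-332643 - 101163} = \frac{1}{-433806} = - \frac{1}{433806}$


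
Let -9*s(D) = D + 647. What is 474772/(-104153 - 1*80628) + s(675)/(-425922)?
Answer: -909849138787/354160318869 ≈ -2.5690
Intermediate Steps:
s(D) = -647/9 - D/9 (s(D) = -(D + 647)/9 = -(647 + D)/9 = -647/9 - D/9)
474772/(-104153 - 1*80628) + s(675)/(-425922) = 474772/(-104153 - 1*80628) + (-647/9 - ⅑*675)/(-425922) = 474772/(-104153 - 80628) + (-647/9 - 75)*(-1/425922) = 474772/(-184781) - 1322/9*(-1/425922) = 474772*(-1/184781) + 661/1916649 = -474772/184781 + 661/1916649 = -909849138787/354160318869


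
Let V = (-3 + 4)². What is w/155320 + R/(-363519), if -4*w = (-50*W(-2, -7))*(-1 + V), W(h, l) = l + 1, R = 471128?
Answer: -471128/363519 ≈ -1.2960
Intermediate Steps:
W(h, l) = 1 + l
V = 1 (V = 1² = 1)
w = 0 (w = -(-50*(1 - 7))*(-1 + 1)/4 = -(-50*(-6))*0/4 = -75*0 = -¼*0 = 0)
w/155320 + R/(-363519) = 0/155320 + 471128/(-363519) = 0*(1/155320) + 471128*(-1/363519) = 0 - 471128/363519 = -471128/363519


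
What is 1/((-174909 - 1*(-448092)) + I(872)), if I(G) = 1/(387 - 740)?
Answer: 353/96433598 ≈ 3.6605e-6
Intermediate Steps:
I(G) = -1/353 (I(G) = 1/(-353) = -1/353)
1/((-174909 - 1*(-448092)) + I(872)) = 1/((-174909 - 1*(-448092)) - 1/353) = 1/((-174909 + 448092) - 1/353) = 1/(273183 - 1/353) = 1/(96433598/353) = 353/96433598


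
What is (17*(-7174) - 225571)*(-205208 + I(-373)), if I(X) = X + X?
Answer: 71574987666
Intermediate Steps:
I(X) = 2*X
(17*(-7174) - 225571)*(-205208 + I(-373)) = (17*(-7174) - 225571)*(-205208 + 2*(-373)) = (-121958 - 225571)*(-205208 - 746) = -347529*(-205954) = 71574987666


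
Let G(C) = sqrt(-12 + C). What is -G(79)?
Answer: -sqrt(67) ≈ -8.1853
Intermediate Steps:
-G(79) = -sqrt(-12 + 79) = -sqrt(67)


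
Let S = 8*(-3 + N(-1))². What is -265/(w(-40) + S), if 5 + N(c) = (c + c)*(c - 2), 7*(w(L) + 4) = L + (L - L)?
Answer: -1855/156 ≈ -11.891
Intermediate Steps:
w(L) = -4 + L/7 (w(L) = -4 + (L + (L - L))/7 = -4 + (L + 0)/7 = -4 + L/7)
N(c) = -5 + 2*c*(-2 + c) (N(c) = -5 + (c + c)*(c - 2) = -5 + (2*c)*(-2 + c) = -5 + 2*c*(-2 + c))
S = 32 (S = 8*(-3 + (-5 - 4*(-1) + 2*(-1)²))² = 8*(-3 + (-5 + 4 + 2*1))² = 8*(-3 + (-5 + 4 + 2))² = 8*(-3 + 1)² = 8*(-2)² = 8*4 = 32)
-265/(w(-40) + S) = -265/((-4 + (⅐)*(-40)) + 32) = -265/((-4 - 40/7) + 32) = -265/(-68/7 + 32) = -265/156/7 = -265*7/156 = -1855/156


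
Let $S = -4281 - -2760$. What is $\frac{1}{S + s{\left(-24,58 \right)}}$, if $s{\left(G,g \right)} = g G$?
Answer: $- \frac{1}{2913} \approx -0.00034329$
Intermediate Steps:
$s{\left(G,g \right)} = G g$
$S = -1521$ ($S = -4281 + 2760 = -1521$)
$\frac{1}{S + s{\left(-24,58 \right)}} = \frac{1}{-1521 - 1392} = \frac{1}{-2913} = - \frac{1}{2913}$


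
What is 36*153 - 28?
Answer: 5480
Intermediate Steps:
36*153 - 28 = 5508 - 28 = 5480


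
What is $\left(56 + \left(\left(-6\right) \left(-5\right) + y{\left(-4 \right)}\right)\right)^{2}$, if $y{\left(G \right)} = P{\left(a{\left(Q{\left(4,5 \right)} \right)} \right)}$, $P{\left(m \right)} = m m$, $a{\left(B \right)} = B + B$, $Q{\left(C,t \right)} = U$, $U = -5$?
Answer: $34596$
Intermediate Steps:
$Q{\left(C,t \right)} = -5$
$a{\left(B \right)} = 2 B$
$P{\left(m \right)} = m^{2}$
$y{\left(G \right)} = 100$ ($y{\left(G \right)} = \left(2 \left(-5\right)\right)^{2} = \left(-10\right)^{2} = 100$)
$\left(56 + \left(\left(-6\right) \left(-5\right) + y{\left(-4 \right)}\right)\right)^{2} = \left(56 + \left(\left(-6\right) \left(-5\right) + 100\right)\right)^{2} = \left(56 + \left(30 + 100\right)\right)^{2} = \left(56 + 130\right)^{2} = 186^{2} = 34596$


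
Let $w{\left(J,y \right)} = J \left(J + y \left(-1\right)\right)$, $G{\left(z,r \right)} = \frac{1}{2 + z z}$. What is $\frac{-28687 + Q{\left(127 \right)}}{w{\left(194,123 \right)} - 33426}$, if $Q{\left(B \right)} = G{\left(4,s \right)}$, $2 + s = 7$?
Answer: $\frac{516365}{353736} \approx 1.4597$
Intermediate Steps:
$s = 5$ ($s = -2 + 7 = 5$)
$G{\left(z,r \right)} = \frac{1}{2 + z^{2}}$
$Q{\left(B \right)} = \frac{1}{18}$ ($Q{\left(B \right)} = \frac{1}{2 + 4^{2}} = \frac{1}{2 + 16} = \frac{1}{18}$)
$w{\left(J,y \right)} = J \left(J - y\right)$
$\frac{-28687 + Q{\left(127 \right)}}{w{\left(194,123 \right)} - 33426} = \frac{-28687 + \frac{1}{18}}{194 \left(194 - 123\right) - 33426} = - \frac{516365}{18 \left(194 \left(194 - 123\right) - 33426\right)} = - \frac{516365}{18 \left(194 \cdot 71 - 33426\right)} = - \frac{516365}{18 \left(13774 - 33426\right)} = - \frac{516365}{18 \left(-19652\right)} = \left(- \frac{516365}{18}\right) \left(- \frac{1}{19652}\right) = \frac{516365}{353736}$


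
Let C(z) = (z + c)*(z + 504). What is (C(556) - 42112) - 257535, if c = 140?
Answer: 438113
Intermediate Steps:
C(z) = (140 + z)*(504 + z) (C(z) = (z + 140)*(z + 504) = (140 + z)*(504 + z))
(C(556) - 42112) - 257535 = ((70560 + 556² + 644*556) - 42112) - 257535 = ((70560 + 309136 + 358064) - 42112) - 257535 = (737760 - 42112) - 257535 = 695648 - 257535 = 438113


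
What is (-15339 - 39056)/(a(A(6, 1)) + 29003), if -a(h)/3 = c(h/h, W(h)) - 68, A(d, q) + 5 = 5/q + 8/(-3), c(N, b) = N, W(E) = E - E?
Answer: -54395/29204 ≈ -1.8626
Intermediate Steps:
W(E) = 0
A(d, q) = -23/3 + 5/q (A(d, q) = -5 + (5/q + 8/(-3)) = -5 + (5/q + 8*(-1/3)) = -5 + (5/q - 8/3) = -5 + (-8/3 + 5/q) = -23/3 + 5/q)
a(h) = 201 (a(h) = -3*(h/h - 68) = -3*(1 - 68) = -3*(-67) = 201)
(-15339 - 39056)/(a(A(6, 1)) + 29003) = (-15339 - 39056)/(201 + 29003) = -54395/29204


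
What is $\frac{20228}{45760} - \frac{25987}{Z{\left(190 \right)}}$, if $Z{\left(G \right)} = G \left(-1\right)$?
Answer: $\frac{2294247}{16720} \approx 137.22$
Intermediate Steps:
$Z{\left(G \right)} = - G$
$\frac{20228}{45760} - \frac{25987}{Z{\left(190 \right)}} = \frac{20228}{45760} - \frac{25987}{\left(-1\right) 190} = 20228 \cdot \frac{1}{45760} - \frac{25987}{-190} = \frac{389}{880} - - \frac{25987}{190} = \frac{389}{880} + \frac{25987}{190} = \frac{2294247}{16720}$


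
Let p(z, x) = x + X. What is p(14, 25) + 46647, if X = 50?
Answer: 46722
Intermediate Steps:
p(z, x) = 50 + x (p(z, x) = x + 50 = 50 + x)
p(14, 25) + 46647 = (50 + 25) + 46647 = 75 + 46647 = 46722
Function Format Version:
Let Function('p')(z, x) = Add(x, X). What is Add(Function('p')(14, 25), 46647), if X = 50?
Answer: 46722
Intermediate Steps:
Function('p')(z, x) = Add(50, x) (Function('p')(z, x) = Add(x, 50) = Add(50, x))
Add(Function('p')(14, 25), 46647) = Add(Add(50, 25), 46647) = Add(75, 46647) = 46722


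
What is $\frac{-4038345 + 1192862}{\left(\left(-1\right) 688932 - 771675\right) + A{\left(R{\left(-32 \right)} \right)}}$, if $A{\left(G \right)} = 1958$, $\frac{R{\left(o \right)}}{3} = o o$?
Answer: $\frac{2845483}{1458649} \approx 1.9508$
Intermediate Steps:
$R{\left(o \right)} = 3 o^{2}$ ($R{\left(o \right)} = 3 o o = 3 o^{2}$)
$\frac{-4038345 + 1192862}{\left(\left(-1\right) 688932 - 771675\right) + A{\left(R{\left(-32 \right)} \right)}} = \frac{-4038345 + 1192862}{\left(\left(-1\right) 688932 - 771675\right) + 1958} = - \frac{2845483}{\left(-688932 - 771675\right) + 1958} = - \frac{2845483}{-1460607 + 1958} = - \frac{2845483}{-1458649} = \left(-2845483\right) \left(- \frac{1}{1458649}\right) = \frac{2845483}{1458649}$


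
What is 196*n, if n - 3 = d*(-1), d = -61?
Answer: 12544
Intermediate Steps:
n = 64 (n = 3 - 61*(-1) = 3 + 61 = 64)
196*n = 196*64 = 12544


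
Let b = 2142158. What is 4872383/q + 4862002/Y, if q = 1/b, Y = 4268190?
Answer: 22274433505198445831/2134095 ≈ 1.0437e+13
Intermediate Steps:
q = 1/2142158 ≈ 4.6682e-7
4872383/q + 4862002/Y = 4872383/(1/2142158) + 4862002/4268190 = 4872383*2142158 + 4862002*(1/4268190) = 10437414222514 + 2431001/2134095 = 22274433505198445831/2134095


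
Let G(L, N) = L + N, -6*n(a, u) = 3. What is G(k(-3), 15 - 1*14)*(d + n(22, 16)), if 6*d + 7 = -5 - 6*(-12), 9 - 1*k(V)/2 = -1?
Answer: 399/2 ≈ 199.50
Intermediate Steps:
n(a, u) = -½ (n(a, u) = -⅙*3 = -½)
k(V) = 20 (k(V) = 18 - 2*(-1) = 18 + 2 = 20)
d = 10 (d = -7/6 + (-5 - 6*(-12))/6 = -7/6 + (-5 + 72)/6 = -7/6 + (⅙)*67 = -7/6 + 67/6 = 10)
G(k(-3), 15 - 1*14)*(d + n(22, 16)) = (20 + (15 - 1*14))*(10 - ½) = (20 + (15 - 14))*(19/2) = (20 + 1)*(19/2) = 21*(19/2) = 399/2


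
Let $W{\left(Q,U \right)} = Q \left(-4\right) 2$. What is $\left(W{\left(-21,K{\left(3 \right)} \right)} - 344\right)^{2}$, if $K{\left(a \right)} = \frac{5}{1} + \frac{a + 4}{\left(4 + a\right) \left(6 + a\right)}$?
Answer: $30976$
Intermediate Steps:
$K{\left(a \right)} = 5 + \frac{1}{6 + a}$ ($K{\left(a \right)} = 5 \cdot 1 + \left(4 + a\right) \frac{1}{\left(4 + a\right) \left(6 + a\right)} = 5 + \frac{1}{6 + a}$)
$W{\left(Q,U \right)} = - 8 Q$ ($W{\left(Q,U \right)} = - 4 Q 2 = - 8 Q$)
$\left(W{\left(-21,K{\left(3 \right)} \right)} - 344\right)^{2} = \left(\left(-8\right) \left(-21\right) - 344\right)^{2} = \left(168 - 344\right)^{2} = \left(-176\right)^{2} = 30976$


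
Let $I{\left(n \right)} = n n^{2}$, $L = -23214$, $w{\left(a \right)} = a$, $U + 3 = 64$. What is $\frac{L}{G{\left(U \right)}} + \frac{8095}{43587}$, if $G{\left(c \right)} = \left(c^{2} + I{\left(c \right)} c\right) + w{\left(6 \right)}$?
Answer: $\frac{55550212171}{301830560208} \approx 0.18404$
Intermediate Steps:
$U = 61$ ($U = -3 + 64 = 61$)
$I{\left(n \right)} = n^{3}$
$G{\left(c \right)} = 6 + c^{2} + c^{4}$ ($G{\left(c \right)} = \left(c^{2} + c^{3} c\right) + 6 = \left(c^{2} + c^{4}\right) + 6 = 6 + c^{2} + c^{4}$)
$\frac{L}{G{\left(U \right)}} + \frac{8095}{43587} = - \frac{23214}{6 + 61^{2} + 61^{4}} + \frac{8095}{43587} = - \frac{23214}{6 + 3721 + 13845841} + 8095 \cdot \frac{1}{43587} = - \frac{23214}{13849568} + \frac{8095}{43587} = \left(-23214\right) \frac{1}{13849568} + \frac{8095}{43587} = - \frac{11607}{6924784} + \frac{8095}{43587} = \frac{55550212171}{301830560208}$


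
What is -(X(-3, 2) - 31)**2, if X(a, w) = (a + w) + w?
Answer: -900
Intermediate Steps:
X(a, w) = a + 2*w
-(X(-3, 2) - 31)**2 = -((-3 + 2*2) - 31)**2 = -((-3 + 4) - 31)**2 = -(1 - 31)**2 = -1*(-30)**2 = -1*900 = -900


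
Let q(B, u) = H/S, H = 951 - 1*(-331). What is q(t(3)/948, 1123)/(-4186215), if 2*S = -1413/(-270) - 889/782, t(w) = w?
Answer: -501262/3352600053 ≈ -0.00014951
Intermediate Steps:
S = 12013/5865 (S = (-1413/(-270) - 889/782)/2 = (-1413*(-1/270) - 889*1/782)/2 = (157/30 - 889/782)/2 = (1/2)*(24026/5865) = 12013/5865 ≈ 2.0483)
H = 1282 (H = 951 + 331 = 1282)
q(B, u) = 7518930/12013 (q(B, u) = 1282/(12013/5865) = 1282*(5865/12013) = 7518930/12013)
q(t(3)/948, 1123)/(-4186215) = (7518930/12013)/(-4186215) = (7518930/12013)*(-1/4186215) = -501262/3352600053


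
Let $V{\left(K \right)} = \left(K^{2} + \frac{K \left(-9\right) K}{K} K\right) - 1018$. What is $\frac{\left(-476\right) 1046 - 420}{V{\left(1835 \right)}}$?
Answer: $\frac{249158}{13469409} \approx 0.018498$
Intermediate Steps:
$V{\left(K \right)} = -1018 - 8 K^{2}$ ($V{\left(K \right)} = \left(K^{2} + \frac{- 9 K K}{K} K\right) - 1018 = \left(K^{2} + \frac{\left(-9\right) K^{2}}{K} K\right) - 1018 = \left(K^{2} + - 9 K K\right) - 1018 = \left(K^{2} - 9 K^{2}\right) - 1018 = - 8 K^{2} - 1018 = -1018 - 8 K^{2}$)
$\frac{\left(-476\right) 1046 - 420}{V{\left(1835 \right)}} = \frac{\left(-476\right) 1046 - 420}{-1018 - 8 \cdot 1835^{2}} = \frac{-497896 - 420}{-1018 - 26937800} = - \frac{498316}{-1018 - 26937800} = - \frac{498316}{-26938818} = \left(-498316\right) \left(- \frac{1}{26938818}\right) = \frac{249158}{13469409}$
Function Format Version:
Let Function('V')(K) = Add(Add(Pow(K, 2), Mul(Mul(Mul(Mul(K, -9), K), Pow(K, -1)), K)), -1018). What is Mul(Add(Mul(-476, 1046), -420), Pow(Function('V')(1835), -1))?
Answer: Rational(249158, 13469409) ≈ 0.018498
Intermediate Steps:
Function('V')(K) = Add(-1018, Mul(-8, Pow(K, 2))) (Function('V')(K) = Add(Add(Pow(K, 2), Mul(Mul(Mul(Mul(-9, K), K), Pow(K, -1)), K)), -1018) = Add(Add(Pow(K, 2), Mul(Mul(Mul(-9, Pow(K, 2)), Pow(K, -1)), K)), -1018) = Add(Add(Pow(K, 2), Mul(Mul(-9, K), K)), -1018) = Add(Add(Pow(K, 2), Mul(-9, Pow(K, 2))), -1018) = Add(Mul(-8, Pow(K, 2)), -1018) = Add(-1018, Mul(-8, Pow(K, 2))))
Mul(Add(Mul(-476, 1046), -420), Pow(Function('V')(1835), -1)) = Mul(Add(Mul(-476, 1046), -420), Pow(Add(-1018, Mul(-8, Pow(1835, 2))), -1)) = Mul(Add(-497896, -420), Pow(Add(-1018, Mul(-8, 3367225)), -1)) = Mul(-498316, Pow(Add(-1018, -26937800), -1)) = Mul(-498316, Pow(-26938818, -1)) = Mul(-498316, Rational(-1, 26938818)) = Rational(249158, 13469409)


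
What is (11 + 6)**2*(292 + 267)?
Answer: 161551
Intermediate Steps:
(11 + 6)**2*(292 + 267) = 17**2*559 = 289*559 = 161551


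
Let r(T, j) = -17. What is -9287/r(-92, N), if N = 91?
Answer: 9287/17 ≈ 546.29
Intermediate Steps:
-9287/r(-92, N) = -9287/(-17) = -9287*(-1/17) = 9287/17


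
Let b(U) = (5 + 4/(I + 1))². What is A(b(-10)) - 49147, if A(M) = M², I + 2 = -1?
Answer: -49066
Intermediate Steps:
I = -3 (I = -2 - 1 = -3)
b(U) = 9 (b(U) = (5 + 4/(-3 + 1))² = (5 + 4/(-2))² = (5 + 4*(-½))² = (5 - 2)² = 3² = 9)
A(b(-10)) - 49147 = 9² - 49147 = 81 - 49147 = -49066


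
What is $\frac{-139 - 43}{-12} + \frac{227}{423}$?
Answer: $\frac{13285}{846} \approx 15.703$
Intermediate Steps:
$\frac{-139 - 43}{-12} + \frac{227}{423} = \left(-182\right) \left(- \frac{1}{12}\right) + 227 \cdot \frac{1}{423} = \frac{91}{6} + \frac{227}{423} = \frac{13285}{846}$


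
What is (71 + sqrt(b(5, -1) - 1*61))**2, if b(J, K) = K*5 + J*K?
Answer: (71 + I*sqrt(71))**2 ≈ 4970.0 + 1196.5*I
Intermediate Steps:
b(J, K) = 5*K + J*K
(71 + sqrt(b(5, -1) - 1*61))**2 = (71 + sqrt(-(5 + 5) - 1*61))**2 = (71 + sqrt(-1*10 - 61))**2 = (71 + sqrt(-10 - 61))**2 = (71 + sqrt(-71))**2 = (71 + I*sqrt(71))**2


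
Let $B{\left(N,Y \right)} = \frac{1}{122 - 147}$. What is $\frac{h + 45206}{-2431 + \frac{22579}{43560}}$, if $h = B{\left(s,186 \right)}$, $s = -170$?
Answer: $- \frac{9845858088}{529358905} \approx -18.6$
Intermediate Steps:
$B{\left(N,Y \right)} = - \frac{1}{25}$ ($B{\left(N,Y \right)} = \frac{1}{-25} = - \frac{1}{25}$)
$h = - \frac{1}{25} \approx -0.04$
$\frac{h + 45206}{-2431 + \frac{22579}{43560}} = \frac{- \frac{1}{25} + 45206}{-2431 + \frac{22579}{43560}} = \frac{1130149}{25 \left(-2431 + 22579 \cdot \frac{1}{43560}\right)} = \frac{1130149}{25 \left(-2431 + \frac{22579}{43560}\right)} = \frac{1130149}{25 \left(- \frac{105871781}{43560}\right)} = \frac{1130149}{25} \left(- \frac{43560}{105871781}\right) = - \frac{9845858088}{529358905}$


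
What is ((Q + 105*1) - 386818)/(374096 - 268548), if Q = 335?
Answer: -193189/52774 ≈ -3.6607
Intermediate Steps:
((Q + 105*1) - 386818)/(374096 - 268548) = ((335 + 105*1) - 386818)/(374096 - 268548) = ((335 + 105) - 386818)/105548 = (440 - 386818)*(1/105548) = -386378*1/105548 = -193189/52774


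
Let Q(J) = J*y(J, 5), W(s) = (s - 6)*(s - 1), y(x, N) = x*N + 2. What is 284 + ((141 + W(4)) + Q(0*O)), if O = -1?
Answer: 419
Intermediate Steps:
y(x, N) = 2 + N*x (y(x, N) = N*x + 2 = 2 + N*x)
W(s) = (-1 + s)*(-6 + s) (W(s) = (-6 + s)*(-1 + s) = (-1 + s)*(-6 + s))
Q(J) = J*(2 + 5*J)
284 + ((141 + W(4)) + Q(0*O)) = 284 + ((141 + (6 + 4² - 7*4)) + (0*(-1))*(2 + 5*(0*(-1)))) = 284 + ((141 + (6 + 16 - 28)) + 0*(2 + 5*0)) = 284 + ((141 - 6) + 0*(2 + 0)) = 284 + (135 + 0*2) = 284 + (135 + 0) = 284 + 135 = 419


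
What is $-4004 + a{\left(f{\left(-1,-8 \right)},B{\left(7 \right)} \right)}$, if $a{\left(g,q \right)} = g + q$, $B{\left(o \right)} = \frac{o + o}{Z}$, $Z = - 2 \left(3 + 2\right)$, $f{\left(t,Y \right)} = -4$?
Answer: $- \frac{20047}{5} \approx -4009.4$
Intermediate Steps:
$Z = -10$ ($Z = \left(-2\right) 5 = -10$)
$B{\left(o \right)} = - \frac{o}{5}$ ($B{\left(o \right)} = \frac{o + o}{-10} = 2 o \left(- \frac{1}{10}\right) = - \frac{o}{5}$)
$-4004 + a{\left(f{\left(-1,-8 \right)},B{\left(7 \right)} \right)} = -4004 - \frac{27}{5} = - \frac{20047}{5}$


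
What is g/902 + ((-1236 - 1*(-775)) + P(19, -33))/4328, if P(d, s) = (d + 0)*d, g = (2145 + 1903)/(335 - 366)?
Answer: -230863/1375222 ≈ -0.16787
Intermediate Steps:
g = -4048/31 (g = 4048/(-31) = 4048*(-1/31) = -4048/31 ≈ -130.58)
P(d, s) = d² (P(d, s) = d*d = d²)
g/902 + ((-1236 - 1*(-775)) + P(19, -33))/4328 = -4048/31/902 + ((-1236 - 1*(-775)) + 19²)/4328 = -4048/31*1/902 + ((-1236 + 775) + 361)*(1/4328) = -184/1271 + (-461 + 361)*(1/4328) = -184/1271 - 100*1/4328 = -184/1271 - 25/1082 = -230863/1375222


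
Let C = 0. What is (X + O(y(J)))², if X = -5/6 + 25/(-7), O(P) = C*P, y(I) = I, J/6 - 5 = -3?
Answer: 34225/1764 ≈ 19.402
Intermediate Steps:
J = 12 (J = 30 + 6*(-3) = 30 - 18 = 12)
O(P) = 0 (O(P) = 0*P = 0)
X = -185/42 (X = -5*⅙ + 25*(-⅐) = -⅚ - 25/7 = -185/42 ≈ -4.4048)
(X + O(y(J)))² = (-185/42 + 0)² = (-185/42)² = 34225/1764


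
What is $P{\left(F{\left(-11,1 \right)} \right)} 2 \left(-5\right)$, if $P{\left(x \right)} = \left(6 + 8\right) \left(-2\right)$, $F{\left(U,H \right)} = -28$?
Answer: $280$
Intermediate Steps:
$P{\left(x \right)} = -28$ ($P{\left(x \right)} = 14 \left(-2\right) = -28$)
$P{\left(F{\left(-11,1 \right)} \right)} 2 \left(-5\right) = - 28 \cdot 2 \left(-5\right) = \left(-28\right) \left(-10\right) = 280$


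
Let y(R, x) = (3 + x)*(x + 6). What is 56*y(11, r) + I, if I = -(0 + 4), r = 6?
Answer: 6044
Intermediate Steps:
I = -4 (I = -1*4 = -4)
y(R, x) = (3 + x)*(6 + x)
56*y(11, r) + I = 56*(18 + 6**2 + 9*6) - 4 = 56*(18 + 36 + 54) - 4 = 56*108 - 4 = 6048 - 4 = 6044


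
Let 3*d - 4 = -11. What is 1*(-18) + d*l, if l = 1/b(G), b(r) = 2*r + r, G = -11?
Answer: -1775/99 ≈ -17.929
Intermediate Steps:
b(r) = 3*r
l = -1/33 (l = 1/(3*(-11)) = 1/(-33) = -1/33 ≈ -0.030303)
d = -7/3 (d = 4/3 + (1/3)*(-11) = 4/3 - 11/3 = -7/3 ≈ -2.3333)
1*(-18) + d*l = 1*(-18) - 7/3*(-1/33) = -18 + 7/99 = -1775/99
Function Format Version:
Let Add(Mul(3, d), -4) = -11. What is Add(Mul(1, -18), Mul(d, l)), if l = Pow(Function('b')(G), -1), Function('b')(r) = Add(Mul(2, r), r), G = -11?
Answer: Rational(-1775, 99) ≈ -17.929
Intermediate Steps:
Function('b')(r) = Mul(3, r)
l = Rational(-1, 33) (l = Pow(Mul(3, -11), -1) = Pow(-33, -1) = Rational(-1, 33) ≈ -0.030303)
d = Rational(-7, 3) (d = Add(Rational(4, 3), Mul(Rational(1, 3), -11)) = Add(Rational(4, 3), Rational(-11, 3)) = Rational(-7, 3) ≈ -2.3333)
Add(Mul(1, -18), Mul(d, l)) = Add(Mul(1, -18), Mul(Rational(-7, 3), Rational(-1, 33))) = Add(-18, Rational(7, 99)) = Rational(-1775, 99)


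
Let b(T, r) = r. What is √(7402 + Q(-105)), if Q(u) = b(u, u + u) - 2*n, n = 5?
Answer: 3*√798 ≈ 84.747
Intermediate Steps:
Q(u) = -10 + 2*u (Q(u) = (u + u) - 2*5 = 2*u - 10 = -10 + 2*u)
√(7402 + Q(-105)) = √(7402 + (-10 + 2*(-105))) = √(7402 + (-10 - 210)) = √(7402 - 220) = √7182 = 3*√798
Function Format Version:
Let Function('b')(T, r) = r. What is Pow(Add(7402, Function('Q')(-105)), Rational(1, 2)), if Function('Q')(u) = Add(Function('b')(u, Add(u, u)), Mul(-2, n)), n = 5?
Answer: Mul(3, Pow(798, Rational(1, 2))) ≈ 84.747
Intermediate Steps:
Function('Q')(u) = Add(-10, Mul(2, u)) (Function('Q')(u) = Add(Add(u, u), Mul(-2, 5)) = Add(Mul(2, u), -10) = Add(-10, Mul(2, u)))
Pow(Add(7402, Function('Q')(-105)), Rational(1, 2)) = Pow(Add(7402, Add(-10, Mul(2, -105))), Rational(1, 2)) = Pow(Add(7402, Add(-10, -210)), Rational(1, 2)) = Pow(Add(7402, -220), Rational(1, 2)) = Pow(7182, Rational(1, 2)) = Mul(3, Pow(798, Rational(1, 2)))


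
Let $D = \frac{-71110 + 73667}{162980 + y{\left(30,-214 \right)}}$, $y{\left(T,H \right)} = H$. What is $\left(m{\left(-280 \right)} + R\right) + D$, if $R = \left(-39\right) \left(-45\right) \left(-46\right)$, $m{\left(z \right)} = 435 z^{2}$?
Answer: $\frac{5537831567377}{162766} \approx 3.4023 \cdot 10^{7}$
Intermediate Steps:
$R = -80730$ ($R = 1755 \left(-46\right) = -80730$)
$D = \frac{2557}{162766}$ ($D = \frac{-71110 + 73667}{162980 - 214} = \frac{2557}{162766} \approx 0.01571$)
$\left(m{\left(-280 \right)} + R\right) + D = \left(435 \left(-280\right)^{2} - 80730\right) + \frac{2557}{162766} = \left(435 \cdot 78400 - 80730\right) + \frac{2557}{162766} = \left(34104000 - 80730\right) + \frac{2557}{162766} = 34023270 + \frac{2557}{162766} = \frac{5537831567377}{162766}$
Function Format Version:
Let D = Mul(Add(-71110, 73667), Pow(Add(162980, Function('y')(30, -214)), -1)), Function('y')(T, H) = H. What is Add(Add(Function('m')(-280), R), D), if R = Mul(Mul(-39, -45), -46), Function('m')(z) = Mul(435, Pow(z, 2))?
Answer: Rational(5537831567377, 162766) ≈ 3.4023e+7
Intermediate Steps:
R = -80730 (R = Mul(1755, -46) = -80730)
D = Rational(2557, 162766) (D = Mul(Add(-71110, 73667), Pow(Add(162980, -214), -1)) = Mul(2557, Pow(162766, -1)) = Mul(2557, Rational(1, 162766)) = Rational(2557, 162766) ≈ 0.015710)
Add(Add(Function('m')(-280), R), D) = Add(Add(Mul(435, Pow(-280, 2)), -80730), Rational(2557, 162766)) = Add(Add(Mul(435, 78400), -80730), Rational(2557, 162766)) = Add(Add(34104000, -80730), Rational(2557, 162766)) = Add(34023270, Rational(2557, 162766)) = Rational(5537831567377, 162766)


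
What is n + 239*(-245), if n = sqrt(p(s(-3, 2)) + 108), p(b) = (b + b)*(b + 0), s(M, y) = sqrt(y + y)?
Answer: -58555 + 2*sqrt(29) ≈ -58544.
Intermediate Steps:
s(M, y) = sqrt(2)*sqrt(y) (s(M, y) = sqrt(2*y) = sqrt(2)*sqrt(y))
p(b) = 2*b**2 (p(b) = (2*b)*b = 2*b**2)
n = 2*sqrt(29) (n = sqrt(2*(sqrt(2)*sqrt(2))**2 + 108) = sqrt(2*2**2 + 108) = sqrt(2*4 + 108) = sqrt(8 + 108) = sqrt(116) = 2*sqrt(29) ≈ 10.770)
n + 239*(-245) = 2*sqrt(29) + 239*(-245) = 2*sqrt(29) - 58555 = -58555 + 2*sqrt(29)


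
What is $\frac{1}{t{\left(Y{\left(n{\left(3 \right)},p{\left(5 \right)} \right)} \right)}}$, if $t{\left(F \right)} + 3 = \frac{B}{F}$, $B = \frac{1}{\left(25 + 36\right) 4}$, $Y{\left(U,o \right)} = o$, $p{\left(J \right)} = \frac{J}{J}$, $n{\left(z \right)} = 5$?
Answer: $- \frac{244}{731} \approx -0.33379$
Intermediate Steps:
$p{\left(J \right)} = 1$
$B = \frac{1}{244}$ ($B = \frac{1}{61 \cdot 4} = \frac{1}{244} \approx 0.0040984$)
$t{\left(F \right)} = -3 + \frac{1}{244 F}$
$\frac{1}{t{\left(Y{\left(n{\left(3 \right)},p{\left(5 \right)} \right)} \right)}} = \frac{1}{-3 + \frac{1}{244 \cdot 1}} = \frac{1}{-3 + \frac{1}{244} \cdot 1} = \frac{1}{-3 + \frac{1}{244}} = \frac{1}{- \frac{731}{244}} = - \frac{244}{731}$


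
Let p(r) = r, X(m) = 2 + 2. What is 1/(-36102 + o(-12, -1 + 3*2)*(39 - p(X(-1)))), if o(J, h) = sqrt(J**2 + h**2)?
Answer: -1/35647 ≈ -2.8053e-5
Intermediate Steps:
X(m) = 4
1/(-36102 + o(-12, -1 + 3*2)*(39 - p(X(-1)))) = 1/(-36102 + sqrt((-12)**2 + (-1 + 3*2)**2)*(39 - 1*4)) = 1/(-36102 + sqrt(144 + (-1 + 6)**2)*(39 - 4)) = 1/(-36102 + sqrt(144 + 5**2)*35) = 1/(-36102 + sqrt(144 + 25)*35) = 1/(-36102 + sqrt(169)*35) = 1/(-36102 + 13*35) = 1/(-36102 + 455) = 1/(-35647) = -1/35647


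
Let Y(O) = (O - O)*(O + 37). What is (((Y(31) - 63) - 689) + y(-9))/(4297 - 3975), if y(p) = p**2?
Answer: -671/322 ≈ -2.0839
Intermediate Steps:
Y(O) = 0 (Y(O) = 0*(37 + O) = 0)
(((Y(31) - 63) - 689) + y(-9))/(4297 - 3975) = (((0 - 63) - 689) + (-9)**2)/(4297 - 3975) = ((-63 - 689) + 81)/322 = (-752 + 81)*(1/322) = -671*1/322 = -671/322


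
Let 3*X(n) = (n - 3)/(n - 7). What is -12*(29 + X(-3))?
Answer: -1752/5 ≈ -350.40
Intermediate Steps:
X(n) = (-3 + n)/(3*(-7 + n)) (X(n) = ((n - 3)/(n - 7))/3 = ((-3 + n)/(-7 + n))/3 = (-3 + n)/(3*(-7 + n)))
-12*(29 + X(-3)) = -12*(29 + (-3 - 3)/(3*(-7 - 3))) = -12*(29 + (⅓)*(-6)/(-10)) = -12*(29 + (⅓)*(-⅒)*(-6)) = -12*(29 + ⅕) = -12*146/5 = -1752/5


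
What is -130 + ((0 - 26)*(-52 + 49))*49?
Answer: 3692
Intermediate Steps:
-130 + ((0 - 26)*(-52 + 49))*49 = -130 - 26*(-3)*49 = -130 + 78*49 = -130 + 3822 = 3692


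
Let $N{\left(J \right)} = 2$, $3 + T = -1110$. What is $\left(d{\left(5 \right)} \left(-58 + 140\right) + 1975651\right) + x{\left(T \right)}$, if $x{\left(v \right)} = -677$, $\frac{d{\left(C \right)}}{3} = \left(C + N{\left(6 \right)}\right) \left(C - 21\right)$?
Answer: $1947422$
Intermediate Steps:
$T = -1113$ ($T = -3 - 1110 = -1113$)
$d{\left(C \right)} = 3 \left(-21 + C\right) \left(2 + C\right)$ ($d{\left(C \right)} = 3 \left(C + 2\right) \left(C - 21\right) = 3 \left(2 + C\right) \left(-21 + C\right) = 3 \left(-21 + C\right) \left(2 + C\right)$)
$\left(d{\left(5 \right)} \left(-58 + 140\right) + 1975651\right) + x{\left(T \right)} = \left(\left(-126 - 285 + 3 \cdot 5^{2}\right) \left(-58 + 140\right) + 1975651\right) - 677 = \left(\left(-126 - 285 + 3 \cdot 25\right) 82 + 1975651\right) - 677 = \left(\left(-126 - 285 + 75\right) 82 + 1975651\right) - 677 = \left(\left(-336\right) 82 + 1975651\right) - 677 = \left(-27552 + 1975651\right) - 677 = 1948099 - 677 = 1947422$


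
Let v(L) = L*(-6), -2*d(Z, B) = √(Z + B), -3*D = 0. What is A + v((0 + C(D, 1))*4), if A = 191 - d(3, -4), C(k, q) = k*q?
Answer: 191 + I/2 ≈ 191.0 + 0.5*I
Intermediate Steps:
D = 0 (D = -⅓*0 = 0)
d(Z, B) = -√(B + Z)/2 (d(Z, B) = -√(Z + B)/2 = -√(B + Z)/2)
v(L) = -6*L
A = 191 + I/2 (A = 191 - (-1)*√(-4 + 3)/2 = 191 - (-1)*√(-1)/2 = 191 - (-1)*I/2 = 191 + I/2 ≈ 191.0 + 0.5*I)
A + v((0 + C(D, 1))*4) = (191 + I/2) - 6*(0 + 0*1)*4 = (191 + I/2) - 6*(0 + 0)*4 = (191 + I/2) - 0*4 = (191 + I/2) - 6*0 = (191 + I/2) + 0 = 191 + I/2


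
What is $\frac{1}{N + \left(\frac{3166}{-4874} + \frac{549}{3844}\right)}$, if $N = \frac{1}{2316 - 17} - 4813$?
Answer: $- \frac{21536636572}{103666736125769} \approx -0.00020775$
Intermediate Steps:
$N = - \frac{11065086}{2299}$ ($N = \frac{1}{2299} - 4813 = - \frac{11065086}{2299} \approx -4813.0$)
$\frac{1}{N + \left(\frac{3166}{-4874} + \frac{549}{3844}\right)} = \frac{1}{- \frac{11065086}{2299} + \left(\frac{3166}{-4874} + \frac{549}{3844}\right)} = \frac{1}{- \frac{11065086}{2299} + \left(3166 \left(- \frac{1}{4874}\right) + 549 \cdot \frac{1}{3844}\right)} = \frac{1}{- \frac{11065086}{2299} + \left(- \frac{1583}{2437} + \frac{549}{3844}\right)} = \frac{1}{- \frac{11065086}{2299} - \frac{4747139}{9367828}} = \frac{1}{- \frac{103666736125769}{21536636572}} = - \frac{21536636572}{103666736125769}$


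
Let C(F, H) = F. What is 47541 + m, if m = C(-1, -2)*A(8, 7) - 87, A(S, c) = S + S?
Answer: 47438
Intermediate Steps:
A(S, c) = 2*S
m = -103 (m = -2*8 - 87 = -1*16 - 87 = -16 - 87 = -103)
47541 + m = 47541 - 103 = 47438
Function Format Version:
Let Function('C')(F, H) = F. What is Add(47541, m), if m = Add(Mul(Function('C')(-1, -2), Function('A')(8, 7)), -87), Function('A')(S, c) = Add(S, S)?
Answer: 47438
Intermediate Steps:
Function('A')(S, c) = Mul(2, S)
m = -103 (m = Add(Mul(-1, Mul(2, 8)), -87) = Add(Mul(-1, 16), -87) = Add(-16, -87) = -103)
Add(47541, m) = Add(47541, -103) = 47438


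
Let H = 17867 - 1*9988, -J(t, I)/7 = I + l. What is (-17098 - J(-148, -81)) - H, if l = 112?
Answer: -24760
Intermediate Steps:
J(t, I) = -784 - 7*I (J(t, I) = -7*(I + 112) = -7*(112 + I) = -784 - 7*I)
H = 7879 (H = 17867 - 9988 = 7879)
(-17098 - J(-148, -81)) - H = (-17098 - (-784 - 7*(-81))) - 1*7879 = (-17098 - (-784 + 567)) - 7879 = (-17098 - 1*(-217)) - 7879 = (-17098 + 217) - 7879 = -16881 - 7879 = -24760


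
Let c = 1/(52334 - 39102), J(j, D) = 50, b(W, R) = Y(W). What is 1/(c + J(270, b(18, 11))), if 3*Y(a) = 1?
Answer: 13232/661601 ≈ 0.020000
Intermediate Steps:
Y(a) = ⅓ (Y(a) = (⅓)*1 = ⅓)
b(W, R) = ⅓
c = 1/13232 ≈ 7.5574e-5
1/(c + J(270, b(18, 11))) = 1/(1/13232 + 50) = 1/(661601/13232) = 13232/661601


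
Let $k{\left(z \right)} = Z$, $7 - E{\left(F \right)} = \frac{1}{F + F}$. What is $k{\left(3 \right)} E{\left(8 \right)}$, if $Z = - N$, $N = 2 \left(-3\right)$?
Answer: $\frac{333}{8} \approx 41.625$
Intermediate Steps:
$E{\left(F \right)} = 7 - \frac{1}{2 F}$ ($E{\left(F \right)} = 7 - \frac{1}{F + F} = 7 - \frac{1}{2 F}$)
$N = -6$
$Z = 6$ ($Z = \left(-1\right) \left(-6\right) = 6$)
$k{\left(z \right)} = 6$
$k{\left(3 \right)} E{\left(8 \right)} = 6 \left(7 - \frac{1}{2 \cdot 8}\right) = 6 \left(7 - \frac{1}{16}\right) = 6 \cdot \frac{111}{16} = \frac{333}{8}$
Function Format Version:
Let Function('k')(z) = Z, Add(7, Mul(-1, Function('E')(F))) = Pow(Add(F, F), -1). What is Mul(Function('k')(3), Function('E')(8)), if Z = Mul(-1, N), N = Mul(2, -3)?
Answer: Rational(333, 8) ≈ 41.625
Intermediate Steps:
Function('E')(F) = Add(7, Mul(Rational(-1, 2), Pow(F, -1))) (Function('E')(F) = Add(7, Mul(-1, Pow(Add(F, F), -1))) = Add(7, Mul(-1, Pow(Mul(2, F), -1))) = Add(7, Mul(-1, Mul(Rational(1, 2), Pow(F, -1)))) = Add(7, Mul(Rational(-1, 2), Pow(F, -1))))
N = -6
Z = 6 (Z = Mul(-1, -6) = 6)
Function('k')(z) = 6
Mul(Function('k')(3), Function('E')(8)) = Mul(6, Add(7, Mul(Rational(-1, 2), Pow(8, -1)))) = Mul(6, Add(7, Mul(Rational(-1, 2), Rational(1, 8)))) = Mul(6, Add(7, Rational(-1, 16))) = Mul(6, Rational(111, 16)) = Rational(333, 8)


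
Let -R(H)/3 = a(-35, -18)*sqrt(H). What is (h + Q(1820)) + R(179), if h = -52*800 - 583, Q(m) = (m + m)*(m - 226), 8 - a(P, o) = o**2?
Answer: 5759977 + 948*sqrt(179) ≈ 5.7727e+6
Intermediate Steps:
a(P, o) = 8 - o**2
R(H) = 948*sqrt(H) (R(H) = -3*(8 - 1*(-18)**2)*sqrt(H) = -3*(8 - 1*324)*sqrt(H) = -3*(8 - 324)*sqrt(H) = -(-948)*sqrt(H) = 948*sqrt(H))
Q(m) = 2*m*(-226 + m) (Q(m) = (2*m)*(-226 + m) = 2*m*(-226 + m))
h = -42183 (h = -41600 - 583 = -42183)
(h + Q(1820)) + R(179) = (-42183 + 2*1820*(-226 + 1820)) + 948*sqrt(179) = (-42183 + 2*1820*1594) + 948*sqrt(179) = (-42183 + 5802160) + 948*sqrt(179) = 5759977 + 948*sqrt(179)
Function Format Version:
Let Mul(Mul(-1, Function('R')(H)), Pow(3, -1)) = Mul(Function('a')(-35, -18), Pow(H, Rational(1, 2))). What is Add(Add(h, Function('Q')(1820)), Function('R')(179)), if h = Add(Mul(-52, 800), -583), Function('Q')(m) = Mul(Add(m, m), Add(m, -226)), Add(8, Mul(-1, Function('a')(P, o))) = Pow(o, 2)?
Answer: Add(5759977, Mul(948, Pow(179, Rational(1, 2)))) ≈ 5.7727e+6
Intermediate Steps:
Function('a')(P, o) = Add(8, Mul(-1, Pow(o, 2)))
Function('R')(H) = Mul(948, Pow(H, Rational(1, 2))) (Function('R')(H) = Mul(-3, Mul(Add(8, Mul(-1, Pow(-18, 2))), Pow(H, Rational(1, 2)))) = Mul(-3, Mul(Add(8, Mul(-1, 324)), Pow(H, Rational(1, 2)))) = Mul(-3, Mul(Add(8, -324), Pow(H, Rational(1, 2)))) = Mul(-3, Mul(-316, Pow(H, Rational(1, 2)))) = Mul(948, Pow(H, Rational(1, 2))))
Function('Q')(m) = Mul(2, m, Add(-226, m)) (Function('Q')(m) = Mul(Mul(2, m), Add(-226, m)) = Mul(2, m, Add(-226, m)))
h = -42183 (h = Add(-41600, -583) = -42183)
Add(Add(h, Function('Q')(1820)), Function('R')(179)) = Add(Add(-42183, Mul(2, 1820, Add(-226, 1820))), Mul(948, Pow(179, Rational(1, 2)))) = Add(Add(-42183, Mul(2, 1820, 1594)), Mul(948, Pow(179, Rational(1, 2)))) = Add(Add(-42183, 5802160), Mul(948, Pow(179, Rational(1, 2)))) = Add(5759977, Mul(948, Pow(179, Rational(1, 2))))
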